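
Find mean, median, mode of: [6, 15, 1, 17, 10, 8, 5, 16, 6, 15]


Sorted: [1, 5, 6, 6, 8, 10, 15, 15, 16, 17]
Mean = 99/10
Median = 9
Freq: {6: 2, 15: 2, 1: 1, 17: 1, 10: 1, 8: 1, 5: 1, 16: 1}
Mode: [6, 15]

Mean=99/10, Median=9, Mode=[6, 15]


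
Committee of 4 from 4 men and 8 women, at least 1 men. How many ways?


Count by #men:
  1M,3W: C(4,1)×C(8,3)=224
  2M,2W: C(4,2)×C(8,2)=168
  3M,1W: C(4,3)×C(8,1)=32
  4M,0W: C(4,4)×C(8,0)=1
Total = 425

425


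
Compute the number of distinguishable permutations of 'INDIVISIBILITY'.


Letters: 14, freq: {'I': 6, 'N': 1, 'D': 1, 'V': 1, 'S': 1, 'B': 1, 'L': 1, 'T': 1, 'Y': 1}
14!/(6!×1!×1!×1!×1!×1!×1!×1!×1!) = 87178291200/720 = 121080960

121080960


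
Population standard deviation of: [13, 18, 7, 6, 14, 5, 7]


Mean = 70/7 = 10
  (13-10)²=9
  (18-10)²=64
  (7-10)²=9
  (6-10)²=16
  (14-10)²=16
  (5-10)²=25
  (7-10)²=9
Σ(x-μ)² = 148
σ² = 148/7

σ = √(148/7) ≈ 4.5981


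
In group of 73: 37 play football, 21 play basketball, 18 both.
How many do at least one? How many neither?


|A∪B| = 37+21-18 = 40
Neither = 73-40 = 33

At least one: 40; Neither: 33


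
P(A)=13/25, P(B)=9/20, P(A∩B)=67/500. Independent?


P(A)×P(B) = 117/500
P(A∩B) = 67/500
Not equal → NOT independent

No, not independent


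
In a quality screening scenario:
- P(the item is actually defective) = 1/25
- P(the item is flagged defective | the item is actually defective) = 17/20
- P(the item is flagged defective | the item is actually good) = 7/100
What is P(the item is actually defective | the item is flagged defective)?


Using Bayes' theorem:
P(A|B) = P(B|A)·P(A) / P(B)

P(the item is flagged defective) = 17/20 × 1/25 + 7/100 × 24/25
= 17/500 + 42/625 = 253/2500

P(the item is actually defective|the item is flagged defective) = (17/500) / (253/2500) = 85/253

P(the item is actually defective|the item is flagged defective) = 85/253 ≈ 33.60%


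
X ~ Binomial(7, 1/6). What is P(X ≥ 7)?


P(X ≥ 7) = Σ P(X=i) for i=7..7
P(X=7) = 1/279936
Sum = 1/279936

P(X ≥ 7) = 1/279936 ≈ 0.00%


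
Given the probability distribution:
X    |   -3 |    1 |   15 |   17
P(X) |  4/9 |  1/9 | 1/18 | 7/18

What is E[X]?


E[X] = Σ x·P(X=x)
= (-3)×(4/9) + (1)×(1/9) + (15)×(1/18) + (17)×(7/18)
= 56/9

E[X] = 56/9


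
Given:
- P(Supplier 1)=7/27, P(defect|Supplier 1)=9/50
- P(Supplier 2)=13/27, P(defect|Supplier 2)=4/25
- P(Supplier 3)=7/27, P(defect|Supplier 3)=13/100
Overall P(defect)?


P(B) = Σ P(B|Aᵢ)×P(Aᵢ)
  9/50×7/27 = 7/150
  4/25×13/27 = 52/675
  13/100×7/27 = 91/2700
Sum = 17/108

P(defect) = 17/108 ≈ 15.74%


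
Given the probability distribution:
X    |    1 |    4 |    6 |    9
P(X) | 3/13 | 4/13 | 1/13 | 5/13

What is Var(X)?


E[X] = 70/13
E[X²] = 508/13
Var(X) = E[X²] - (E[X])² = 508/13 - 4900/169 = 1704/169

Var(X) = 1704/169 ≈ 10.0828


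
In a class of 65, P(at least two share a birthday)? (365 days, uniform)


P(all different) = Π(365-i)/365 for i=0..64
= 0.002317
P(match) = 1 - 0.002317 = 0.997683

P ≈ 0.9977 ≈ 99.77%


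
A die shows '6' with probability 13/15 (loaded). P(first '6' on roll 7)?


Geometric: P(X=7) = (1-p)^(k-1)×p = (2/15)^6×13/15 = 832/170859375

P(X=7) = 832/170859375 ≈ 0.00%


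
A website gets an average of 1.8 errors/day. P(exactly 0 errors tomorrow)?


Poisson(λ=1.8): P(X=0) = e^(-λ)×λ^k/k!
= e^(-1.8) × 1.8^0 / 0!
≈ 0.1652988882 × 1 / 1 ≈ 0.165299

P(X=0) ≈ 0.165299 ≈ 16.53%


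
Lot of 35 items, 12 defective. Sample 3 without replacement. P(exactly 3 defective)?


Hypergeometric: C(12,3)×C(23,0)/C(35,3)
= 220×1/6545 = 4/119

P(X=3) = 4/119 ≈ 3.36%


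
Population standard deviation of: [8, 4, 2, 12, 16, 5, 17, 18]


Mean = 82/8 = 41/4
  (8-41/4)²=81/16
  (4-41/4)²=625/16
  (2-41/4)²=1089/16
  (12-41/4)²=49/16
  (16-41/4)²=529/16
  (5-41/4)²=441/16
  (17-41/4)²=729/16
  (18-41/4)²=961/16
Σ(x-μ)² = 563/2
σ² = (563/2)/8 = 563/16

σ = √(563/16) ≈ 5.9319


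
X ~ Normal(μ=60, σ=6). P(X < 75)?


z = (75-60)/6 = 2.5
P(Z < 2.5) = 0.9938

P(X < 75) ≈ 0.9938


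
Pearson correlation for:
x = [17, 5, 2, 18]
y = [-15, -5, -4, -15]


n=4, Σx=42, Σy=-39, Σxy=-558, Σx²=642, Σy²=491
r = (4×(-558) - 42×(-39))/√((4×642 - 42²)(4×491 - (-39)²))
= -594/√(804×443) = -594/√356172 ≈ -594/596.8015 ≈ -0.9953

r ≈ -0.9953


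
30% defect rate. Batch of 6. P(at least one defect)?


P(all good) = (7/10)^6 = 117649/1000000
P(≥1 defect) = 882351/1000000

P = 882351/1000000 ≈ 88.24%


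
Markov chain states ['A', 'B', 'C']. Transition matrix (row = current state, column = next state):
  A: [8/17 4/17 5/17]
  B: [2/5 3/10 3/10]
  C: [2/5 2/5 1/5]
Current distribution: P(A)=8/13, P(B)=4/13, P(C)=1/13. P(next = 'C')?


P(next=C) = Σᵢ P(now=i)×P(i→C)
= 8/13×5/17 + 4/13×3/10 + 1/13×1/5
= 40/221 + 6/65 + 1/65 = 319/1105

P = 319/1105 ≈ 0.2887


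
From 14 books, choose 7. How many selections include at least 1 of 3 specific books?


Complement: C(14,7) - C(11,7) = 3432 - 330 = 3102

3102


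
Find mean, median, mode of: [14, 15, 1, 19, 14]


Sorted: [1, 14, 14, 15, 19]
Mean = 63/5
Median = 14
Freq: {14: 2, 15: 1, 1: 1, 19: 1}
Mode: [14]

Mean=63/5, Median=14, Mode=14


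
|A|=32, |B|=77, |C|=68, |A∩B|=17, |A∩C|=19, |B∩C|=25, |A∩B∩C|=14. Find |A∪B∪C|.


|A∪B∪C| = 32+77+68-17-19-25+14 = 130

|A∪B∪C| = 130


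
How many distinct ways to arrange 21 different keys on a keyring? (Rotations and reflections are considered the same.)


Free circular arrangements: rotations and reflections both identified.
(n-1)!/2 = 20!/2 = 2432902008176640000/2 = 1216451004088320000

1216451004088320000


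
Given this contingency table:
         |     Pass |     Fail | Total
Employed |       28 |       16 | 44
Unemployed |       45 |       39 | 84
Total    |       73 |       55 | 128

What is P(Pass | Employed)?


P(Pass | Employed) = 28/(28+16) = 28/44 = 7/11

P(Pass|Employed) = 7/11 ≈ 63.64%


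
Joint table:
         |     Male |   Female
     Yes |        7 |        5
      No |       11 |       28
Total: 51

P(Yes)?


P(Yes) = (7+5)/51 = 12/51 = 4/17

P(Yes) = 4/17 ≈ 23.53%


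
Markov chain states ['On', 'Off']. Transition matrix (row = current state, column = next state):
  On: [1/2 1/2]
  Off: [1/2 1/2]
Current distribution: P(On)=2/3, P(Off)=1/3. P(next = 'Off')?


P(next=Off) = Σᵢ P(now=i)×P(i→Off)
= 2/3×1/2 + 1/3×1/2
= 1/3 + 1/6 = 1/2

P = 1/2 ≈ 0.5000


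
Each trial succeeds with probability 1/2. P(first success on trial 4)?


Geometric: P(X=4) = (1-p)^(k-1)×p = (1/2)^3×1/2 = 1/16

P(X=4) = 1/16 ≈ 6.25%


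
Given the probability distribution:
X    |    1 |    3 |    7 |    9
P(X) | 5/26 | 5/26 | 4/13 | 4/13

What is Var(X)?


E[X] = 74/13
E[X²] = 545/13
Var(X) = E[X²] - (E[X])² = 545/13 - 5476/169 = 1609/169

Var(X) = 1609/169 ≈ 9.5207


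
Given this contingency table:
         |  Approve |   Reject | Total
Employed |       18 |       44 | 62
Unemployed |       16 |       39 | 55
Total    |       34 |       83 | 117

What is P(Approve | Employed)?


P(Approve | Employed) = 18/(18+44) = 18/62 = 9/31

P(Approve|Employed) = 9/31 ≈ 29.03%


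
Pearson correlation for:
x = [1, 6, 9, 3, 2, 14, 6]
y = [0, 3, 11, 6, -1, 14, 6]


n=7, Σx=41, Σy=39, Σxy=365, Σx²=363, Σy²=399
r = (7×365 - 41×39)/√((7×363 - 41²)(7×399 - 39²))
= 956/√(860×1272) = 956/√1093920 ≈ 956/1045.9063 ≈ 0.9140

r ≈ 0.9140


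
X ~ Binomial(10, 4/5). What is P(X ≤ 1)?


P(X ≤ 1) = Σ P(X=i) for i=0..1
P(X=0) = 1/9765625
P(X=1) = 8/1953125
Sum = 41/9765625

P(X ≤ 1) = 41/9765625 ≈ 0.00%


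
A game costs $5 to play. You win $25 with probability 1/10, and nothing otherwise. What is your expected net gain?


E[gain] = (25-5)×1/10 + (-5)×9/10
= 2 - 9/2 = -5/2

Expected net gain = $-5/2 ≈ $-2.50


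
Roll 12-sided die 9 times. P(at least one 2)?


P(no 2)^9 = (11/12)^9 = 2357947691/5159780352
P(≥1) = 1 - 2357947691/5159780352 = 2801832661/5159780352

P = 2801832661/5159780352 ≈ 54.30%


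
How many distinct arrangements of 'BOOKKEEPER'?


Letters: 10, freq: {'B': 1, 'O': 2, 'K': 2, 'E': 3, 'P': 1, 'R': 1}
10!/(1!×2!×2!×3!×1!×1!) = 3628800/24 = 151200

151200


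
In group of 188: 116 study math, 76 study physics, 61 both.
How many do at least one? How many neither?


|A∪B| = 116+76-61 = 131
Neither = 188-131 = 57

At least one: 131; Neither: 57


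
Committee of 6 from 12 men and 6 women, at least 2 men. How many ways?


Count by #men:
  2M,4W: C(12,2)×C(6,4)=990
  3M,3W: C(12,3)×C(6,3)=4400
  4M,2W: C(12,4)×C(6,2)=7425
  5M,1W: C(12,5)×C(6,1)=4752
  6M,0W: C(12,6)×C(6,0)=924
Total = 18491

18491


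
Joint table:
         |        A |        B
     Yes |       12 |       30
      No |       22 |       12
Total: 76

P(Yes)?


P(Yes) = (12+30)/76 = 42/76 = 21/38

P(Yes) = 21/38 ≈ 55.26%


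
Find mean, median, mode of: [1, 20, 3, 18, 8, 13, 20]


Sorted: [1, 3, 8, 13, 18, 20, 20]
Mean = 83/7
Median = 13
Freq: {1: 1, 20: 2, 3: 1, 18: 1, 8: 1, 13: 1}
Mode: [20]

Mean=83/7, Median=13, Mode=20


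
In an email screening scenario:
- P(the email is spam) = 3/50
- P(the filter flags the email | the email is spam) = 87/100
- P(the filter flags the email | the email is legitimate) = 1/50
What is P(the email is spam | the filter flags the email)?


Using Bayes' theorem:
P(A|B) = P(B|A)·P(A) / P(B)

P(the filter flags the email) = 87/100 × 3/50 + 1/50 × 47/50
= 261/5000 + 47/2500 = 71/1000

P(the email is spam|the filter flags the email) = (261/5000) / (71/1000) = 261/355

P(the email is spam|the filter flags the email) = 261/355 ≈ 73.52%


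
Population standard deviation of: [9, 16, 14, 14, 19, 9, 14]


Mean = 95/7
  (9-95/7)²=1024/49
  (16-95/7)²=289/49
  (14-95/7)²=9/49
  (14-95/7)²=9/49
  (19-95/7)²=1444/49
  (9-95/7)²=1024/49
  (14-95/7)²=9/49
Σ(x-μ)² = 544/7
σ² = (544/7)/7 = 544/49

σ = √(544/49) ≈ 3.3320


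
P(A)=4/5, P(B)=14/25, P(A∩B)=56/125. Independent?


P(A)×P(B) = 56/125
P(A∩B) = 56/125
Equal ✓ → Independent

Yes, independent


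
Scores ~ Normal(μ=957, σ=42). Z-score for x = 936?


z = (x - μ)/σ = (936 - 957)/42 = -0.5

z = -0.5


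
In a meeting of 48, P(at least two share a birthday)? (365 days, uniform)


P(all different) = Π(365-i)/365 for i=0..47
= 0.039402
P(match) = 1 - 0.039402 = 0.960598

P ≈ 0.9606 ≈ 96.06%


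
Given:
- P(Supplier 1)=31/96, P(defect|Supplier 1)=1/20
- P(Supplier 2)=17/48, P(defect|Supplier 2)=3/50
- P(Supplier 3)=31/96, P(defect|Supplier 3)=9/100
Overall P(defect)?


P(B) = Σ P(B|Aᵢ)×P(Aᵢ)
  1/20×31/96 = 31/1920
  3/50×17/48 = 17/800
  9/100×31/96 = 93/3200
Sum = 319/4800

P(defect) = 319/4800 ≈ 6.65%


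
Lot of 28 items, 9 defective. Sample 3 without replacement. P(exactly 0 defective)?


Hypergeometric: C(9,0)×C(19,3)/C(28,3)
= 1×969/3276 = 323/1092

P(X=0) = 323/1092 ≈ 29.58%


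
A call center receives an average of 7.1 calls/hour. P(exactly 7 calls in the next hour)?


Poisson(λ=7.1): P(X=7) = e^(-λ)×λ^k/k!
= e^(-7.1) × 7.1^7 / 7!
≈ 0.0008251049233 × 909512.015839 / 5040 ≈ 0.148897

P(X=7) ≈ 0.148897 ≈ 14.89%


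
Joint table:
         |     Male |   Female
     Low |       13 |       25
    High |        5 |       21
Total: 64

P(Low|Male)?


P(Low|Male) = 13/(13+5) = 13/18

P = 13/18 ≈ 72.22%


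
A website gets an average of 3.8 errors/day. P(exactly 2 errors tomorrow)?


Poisson(λ=3.8): P(X=2) = e^(-λ)×λ^k/k!
= e^(-3.8) × 3.8^2 / 2!
≈ 0.02237077186 × 14.44 / 2 ≈ 0.161517

P(X=2) ≈ 0.161517 ≈ 16.15%


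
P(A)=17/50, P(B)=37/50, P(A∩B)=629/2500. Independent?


P(A)×P(B) = 629/2500
P(A∩B) = 629/2500
Equal ✓ → Independent

Yes, independent


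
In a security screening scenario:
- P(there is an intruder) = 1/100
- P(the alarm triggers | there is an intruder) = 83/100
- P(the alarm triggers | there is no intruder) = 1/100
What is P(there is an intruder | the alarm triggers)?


Using Bayes' theorem:
P(A|B) = P(B|A)·P(A) / P(B)

P(the alarm triggers) = 83/100 × 1/100 + 1/100 × 99/100
= 83/10000 + 99/10000 = 91/5000

P(there is an intruder|the alarm triggers) = (83/10000) / (91/5000) = 83/182

P(there is an intruder|the alarm triggers) = 83/182 ≈ 45.60%


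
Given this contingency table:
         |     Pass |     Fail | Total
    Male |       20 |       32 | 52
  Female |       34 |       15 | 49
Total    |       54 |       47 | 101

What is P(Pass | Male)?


P(Pass | Male) = 20/(20+32) = 20/52 = 5/13

P(Pass|Male) = 5/13 ≈ 38.46%


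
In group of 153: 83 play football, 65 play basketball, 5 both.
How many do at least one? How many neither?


|A∪B| = 83+65-5 = 143
Neither = 153-143 = 10

At least one: 143; Neither: 10


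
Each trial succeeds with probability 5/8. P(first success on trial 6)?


Geometric: P(X=6) = (1-p)^(k-1)×p = (3/8)^5×5/8 = 1215/262144

P(X=6) = 1215/262144 ≈ 0.46%


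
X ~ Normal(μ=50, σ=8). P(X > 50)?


z = (50-50)/8 = 0.0
P(X > 50) = 1 - P(Z ≤ 0.0) = 1 - 0.5000 = 0.5000

P(X > 50) ≈ 0.5000


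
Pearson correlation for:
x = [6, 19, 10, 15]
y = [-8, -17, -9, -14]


n=4, Σx=50, Σy=-48, Σxy=-671, Σx²=722, Σy²=630
r = (4×(-671) - 50×(-48))/√((4×722 - 50²)(4×630 - (-48)²))
= -284/√(388×216) = -284/√83808 ≈ -284/289.4961 ≈ -0.9810

r ≈ -0.9810


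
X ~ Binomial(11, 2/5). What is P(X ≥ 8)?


P(X ≥ 8) = Σ P(X=i) for i=8..11
P(X=8) = 228096/9765625
P(X=9) = 50688/9765625
P(X=10) = 33792/48828125
P(X=11) = 2048/48828125
Sum = 285952/9765625

P(X ≥ 8) = 285952/9765625 ≈ 2.93%


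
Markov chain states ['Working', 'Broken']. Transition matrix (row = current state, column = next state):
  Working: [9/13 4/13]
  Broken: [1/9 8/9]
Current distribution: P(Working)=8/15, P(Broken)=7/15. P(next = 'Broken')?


P(next=Broken) = Σᵢ P(now=i)×P(i→Broken)
= 8/15×4/13 + 7/15×8/9
= 32/195 + 56/135 = 1016/1755

P = 1016/1755 ≈ 0.5789


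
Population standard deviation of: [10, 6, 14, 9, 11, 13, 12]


Mean = 75/7
  (10-75/7)²=25/49
  (6-75/7)²=1089/49
  (14-75/7)²=529/49
  (9-75/7)²=144/49
  (11-75/7)²=4/49
  (13-75/7)²=256/49
  (12-75/7)²=81/49
Σ(x-μ)² = 304/7
σ² = (304/7)/7 = 304/49

σ = √(304/49) ≈ 2.4908


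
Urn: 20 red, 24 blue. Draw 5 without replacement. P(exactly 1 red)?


Hypergeometric: C(20,1)×C(24,4)/C(44,5)
= 20×10626/1086008 = 345/1763

P(X=1) = 345/1763 ≈ 19.57%


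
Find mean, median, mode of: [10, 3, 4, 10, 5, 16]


Sorted: [3, 4, 5, 10, 10, 16]
Mean = 48/6 = 8
Median = 15/2
Freq: {10: 2, 3: 1, 4: 1, 5: 1, 16: 1}
Mode: [10]

Mean=8, Median=15/2, Mode=10


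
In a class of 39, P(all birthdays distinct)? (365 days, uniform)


P(all different) = Π(365-i)/365 for i=0..38
= (365/365)×(364/365)×...×(327/365)
= 0.121780

P ≈ 0.1218 ≈ 12.18%


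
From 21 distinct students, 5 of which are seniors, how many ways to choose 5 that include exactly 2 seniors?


Choose 2 of the 5 seniors and 3 of the other 16 students:
C(5,2)×C(16,3) = 10×560 = 5600

5600


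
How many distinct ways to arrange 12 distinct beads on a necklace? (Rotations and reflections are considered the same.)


Free circular arrangements: rotations and reflections both identified.
(n-1)!/2 = 11!/2 = 39916800/2 = 19958400

19958400


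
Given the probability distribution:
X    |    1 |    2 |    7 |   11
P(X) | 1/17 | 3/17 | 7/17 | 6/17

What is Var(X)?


E[X] = 122/17
E[X²] = 1082/17
Var(X) = E[X²] - (E[X])² = 1082/17 - 14884/289 = 3510/289

Var(X) = 3510/289 ≈ 12.1453


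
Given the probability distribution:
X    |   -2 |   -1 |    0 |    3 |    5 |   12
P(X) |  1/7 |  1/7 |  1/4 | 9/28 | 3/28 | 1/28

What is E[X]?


E[X] = Σ x·P(X=x)
= (-2)×(1/7) + (-1)×(1/7) + (0)×(1/4) + (3)×(9/28) + (5)×(3/28) + (12)×(1/28)
= 3/2

E[X] = 3/2


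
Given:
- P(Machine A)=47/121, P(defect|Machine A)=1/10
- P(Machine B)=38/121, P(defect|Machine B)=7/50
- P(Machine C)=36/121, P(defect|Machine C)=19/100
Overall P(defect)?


P(B) = Σ P(B|Aᵢ)×P(Aᵢ)
  1/10×47/121 = 47/1210
  7/50×38/121 = 133/3025
  19/100×36/121 = 171/3025
Sum = 843/6050

P(defect) = 843/6050 ≈ 13.93%


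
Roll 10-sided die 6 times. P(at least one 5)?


P(no 5)^6 = (9/10)^6 = 531441/1000000
P(≥1) = 1 - 531441/1000000 = 468559/1000000

P = 468559/1000000 ≈ 46.86%


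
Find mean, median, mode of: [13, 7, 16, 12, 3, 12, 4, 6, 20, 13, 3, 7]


Sorted: [3, 3, 4, 6, 7, 7, 12, 12, 13, 13, 16, 20]
Mean = 116/12 = 29/3
Median = 19/2
Freq: {13: 2, 7: 2, 16: 1, 12: 2, 3: 2, 4: 1, 6: 1, 20: 1}
Mode: [3, 7, 12, 13]

Mean=29/3, Median=19/2, Mode=[3, 7, 12, 13]


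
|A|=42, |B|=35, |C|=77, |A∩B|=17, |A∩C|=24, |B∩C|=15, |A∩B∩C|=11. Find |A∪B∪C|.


|A∪B∪C| = 42+35+77-17-24-15+11 = 109

|A∪B∪C| = 109


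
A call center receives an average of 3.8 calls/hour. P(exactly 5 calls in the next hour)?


Poisson(λ=3.8): P(X=5) = e^(-λ)×λ^k/k!
= e^(-3.8) × 3.8^5 / 5!
≈ 0.02237077186 × 792.35168 / 120 ≈ 0.147713

P(X=5) ≈ 0.147713 ≈ 14.77%


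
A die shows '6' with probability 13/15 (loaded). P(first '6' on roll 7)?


Geometric: P(X=7) = (1-p)^(k-1)×p = (2/15)^6×13/15 = 832/170859375

P(X=7) = 832/170859375 ≈ 0.00%


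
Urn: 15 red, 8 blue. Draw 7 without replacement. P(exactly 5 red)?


Hypergeometric: C(15,5)×C(8,2)/C(23,7)
= 3003×28/245157 = 2548/7429

P(X=5) = 2548/7429 ≈ 34.30%


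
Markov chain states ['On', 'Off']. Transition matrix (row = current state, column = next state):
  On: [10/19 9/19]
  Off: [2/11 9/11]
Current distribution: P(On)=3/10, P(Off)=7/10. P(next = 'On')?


P(next=On) = Σᵢ P(now=i)×P(i→On)
= 3/10×10/19 + 7/10×2/11
= 3/19 + 7/55 = 298/1045

P = 298/1045 ≈ 0.2852


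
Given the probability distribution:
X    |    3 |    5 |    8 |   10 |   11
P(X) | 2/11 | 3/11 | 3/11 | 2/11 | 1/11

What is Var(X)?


E[X] = 76/11
E[X²] = 606/11
Var(X) = E[X²] - (E[X])² = 606/11 - 5776/121 = 890/121

Var(X) = 890/121 ≈ 7.3554


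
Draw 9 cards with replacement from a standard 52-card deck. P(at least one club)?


P(not a club) = 39/52 = 3/4
P(none in 9 draws) = (3/4)^9 = 19683/262144
P(≥1 club) = 1 - 19683/262144 = 242461/262144

P = 242461/262144 ≈ 92.49%


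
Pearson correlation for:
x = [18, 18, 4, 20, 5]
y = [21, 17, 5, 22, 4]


n=5, Σx=65, Σy=69, Σxy=1164, Σx²=1089, Σy²=1255
r = (5×1164 - 65×69)/√((5×1089 - 65²)(5×1255 - 69²))
= 1335/√(1220×1514) = 1335/√1847080 ≈ 1335/1359.0732 ≈ 0.9823

r ≈ 0.9823


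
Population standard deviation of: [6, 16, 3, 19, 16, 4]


Mean = 64/6 = 32/3
  (6-32/3)²=196/9
  (16-32/3)²=256/9
  (3-32/3)²=529/9
  (19-32/3)²=625/9
  (16-32/3)²=256/9
  (4-32/3)²=400/9
Σ(x-μ)² = 754/3
σ² = (754/3)/6 = 377/9

σ = √(377/9) ≈ 6.4722


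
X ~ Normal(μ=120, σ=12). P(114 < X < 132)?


z₁=(114-120)/12=-0.5, z₂=(132-120)/12=1.0
P = Φ(1.0) - Φ(-0.5) = 0.841345 - 0.308538 = 0.532807 ≈ 0.5328

P(114 < X < 132) ≈ 0.5328


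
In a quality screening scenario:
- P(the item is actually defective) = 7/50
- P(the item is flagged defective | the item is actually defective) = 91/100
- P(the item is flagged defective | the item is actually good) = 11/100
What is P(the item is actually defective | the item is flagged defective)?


Using Bayes' theorem:
P(A|B) = P(B|A)·P(A) / P(B)

P(the item is flagged defective) = 91/100 × 7/50 + 11/100 × 43/50
= 637/5000 + 473/5000 = 111/500

P(the item is actually defective|the item is flagged defective) = (637/5000) / (111/500) = 637/1110

P(the item is actually defective|the item is flagged defective) = 637/1110 ≈ 57.39%


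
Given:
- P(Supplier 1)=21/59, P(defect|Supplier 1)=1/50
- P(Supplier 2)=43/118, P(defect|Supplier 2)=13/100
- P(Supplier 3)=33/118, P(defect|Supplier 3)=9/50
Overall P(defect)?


P(B) = Σ P(B|Aᵢ)×P(Aᵢ)
  1/50×21/59 = 21/2950
  13/100×43/118 = 559/11800
  9/50×33/118 = 297/5900
Sum = 1237/11800

P(defect) = 1237/11800 ≈ 10.48%


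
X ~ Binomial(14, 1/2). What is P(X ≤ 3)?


P(X ≤ 3) = Σ P(X=i) for i=0..3
P(X=0) = 1/16384
P(X=1) = 7/8192
P(X=2) = 91/16384
P(X=3) = 91/4096
Sum = 235/8192

P(X ≤ 3) = 235/8192 ≈ 2.87%


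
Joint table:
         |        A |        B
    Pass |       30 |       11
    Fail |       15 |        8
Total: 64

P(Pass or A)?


P(Pass∨A) = P(Pass) + P(A) - P(Pass∧A)
= (41 + 45 - 30)/64 = 56/64 = 7/8

P = 7/8 ≈ 87.50%


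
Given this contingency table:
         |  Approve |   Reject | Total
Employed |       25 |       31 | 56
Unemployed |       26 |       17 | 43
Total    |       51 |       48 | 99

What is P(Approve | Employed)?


P(Approve | Employed) = 25/(25+31) = 25/56

P(Approve|Employed) = 25/56 ≈ 44.64%


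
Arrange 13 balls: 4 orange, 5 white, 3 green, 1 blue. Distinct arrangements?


13!/(4!×5!×3!×1!) = 360360

360360


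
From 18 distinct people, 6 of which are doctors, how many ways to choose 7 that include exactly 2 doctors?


Choose 2 of the 6 doctors and 5 of the other 12 people:
C(6,2)×C(12,5) = 15×792 = 11880

11880


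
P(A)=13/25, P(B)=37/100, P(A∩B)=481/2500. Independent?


P(A)×P(B) = 481/2500
P(A∩B) = 481/2500
Equal ✓ → Independent

Yes, independent


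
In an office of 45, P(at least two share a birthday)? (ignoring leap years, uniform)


P(all different) = Π(365-i)/365 for i=0..44
= 0.059024
P(match) = 1 - 0.059024 = 0.940976

P ≈ 0.9410 ≈ 94.10%


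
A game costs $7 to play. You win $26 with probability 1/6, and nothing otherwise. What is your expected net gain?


E[gain] = (26-7)×1/6 + (-7)×5/6
= 19/6 - 35/6 = -8/3

Expected net gain = $-8/3 ≈ $-2.67


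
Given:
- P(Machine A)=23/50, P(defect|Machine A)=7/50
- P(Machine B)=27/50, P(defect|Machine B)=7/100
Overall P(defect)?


P(B) = Σ P(B|Aᵢ)×P(Aᵢ)
  7/50×23/50 = 161/2500
  7/100×27/50 = 189/5000
Sum = 511/5000

P(defect) = 511/5000 ≈ 10.22%


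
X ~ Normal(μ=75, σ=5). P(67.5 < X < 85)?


z₁=(67.5-75)/5=-1.5, z₂=(85-75)/5=2.0
P = Φ(2.0) - Φ(-1.5) = 0.977250 - 0.066807 = 0.910443 ≈ 0.9104

P(67.5 < X < 85) ≈ 0.9104


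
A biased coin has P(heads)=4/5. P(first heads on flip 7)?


Geometric: P(X=7) = (1-p)^(k-1)×p = (1/5)^6×4/5 = 4/78125

P(X=7) = 4/78125 ≈ 0.01%


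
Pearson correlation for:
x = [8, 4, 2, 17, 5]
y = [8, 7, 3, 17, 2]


n=5, Σx=36, Σy=37, Σxy=397, Σx²=398, Σy²=415
r = (5×397 - 36×37)/√((5×398 - 36²)(5×415 - 37²))
= 653/√(694×706) = 653/√489964 ≈ 653/699.9743 ≈ 0.9329

r ≈ 0.9329


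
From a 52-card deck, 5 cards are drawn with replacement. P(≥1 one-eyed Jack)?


P(not a one-eyed Jack) = 50/52 = 25/26
P(none in 5 draws) = (25/26)^5 = 9765625/11881376
P(≥1 one-eyed Jack) = 1 - 9765625/11881376 = 2115751/11881376

P = 2115751/11881376 ≈ 17.81%


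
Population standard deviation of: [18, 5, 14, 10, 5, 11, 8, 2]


Mean = 73/8
  (18-73/8)²=5041/64
  (5-73/8)²=1089/64
  (14-73/8)²=1521/64
  (10-73/8)²=49/64
  (5-73/8)²=1089/64
  (11-73/8)²=225/64
  (8-73/8)²=81/64
  (2-73/8)²=3249/64
Σ(x-μ)² = 1543/8
σ² = (1543/8)/8 = 1543/64

σ = √(1543/64) ≈ 4.9101


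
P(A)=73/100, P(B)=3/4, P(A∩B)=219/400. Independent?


P(A)×P(B) = 219/400
P(A∩B) = 219/400
Equal ✓ → Independent

Yes, independent


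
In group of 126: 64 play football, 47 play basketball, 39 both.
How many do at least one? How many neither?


|A∪B| = 64+47-39 = 72
Neither = 126-72 = 54

At least one: 72; Neither: 54


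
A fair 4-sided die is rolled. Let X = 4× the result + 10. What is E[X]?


E[die] = (1+4)/2 = 5/2
E[X] = 4×5/2 + 10 = 20

E[X] = 20


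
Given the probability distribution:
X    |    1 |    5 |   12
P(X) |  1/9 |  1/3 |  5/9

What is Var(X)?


E[X] = 76/9
E[X²] = 796/9
Var(X) = E[X²] - (E[X])² = 796/9 - 5776/81 = 1388/81

Var(X) = 1388/81 ≈ 17.1358


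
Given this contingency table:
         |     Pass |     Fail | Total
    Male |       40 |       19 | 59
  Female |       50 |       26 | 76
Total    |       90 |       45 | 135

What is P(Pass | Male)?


P(Pass | Male) = 40/(40+19) = 40/59

P(Pass|Male) = 40/59 ≈ 67.80%


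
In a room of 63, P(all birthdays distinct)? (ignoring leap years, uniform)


P(all different) = Π(365-i)/365 for i=0..62
= (365/365)×(364/365)×...×(303/365)
= 0.003396

P ≈ 0.0034 ≈ 0.34%


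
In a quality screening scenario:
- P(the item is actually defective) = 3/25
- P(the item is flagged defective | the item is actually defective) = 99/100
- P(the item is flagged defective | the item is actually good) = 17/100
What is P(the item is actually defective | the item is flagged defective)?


Using Bayes' theorem:
P(A|B) = P(B|A)·P(A) / P(B)

P(the item is flagged defective) = 99/100 × 3/25 + 17/100 × 22/25
= 297/2500 + 187/1250 = 671/2500

P(the item is actually defective|the item is flagged defective) = (297/2500) / (671/2500) = 27/61

P(the item is actually defective|the item is flagged defective) = 27/61 ≈ 44.26%


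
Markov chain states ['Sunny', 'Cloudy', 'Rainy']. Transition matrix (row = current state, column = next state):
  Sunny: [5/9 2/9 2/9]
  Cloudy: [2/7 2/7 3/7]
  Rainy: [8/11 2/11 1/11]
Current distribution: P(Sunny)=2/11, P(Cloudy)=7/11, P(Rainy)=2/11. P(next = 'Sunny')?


P(next=Sunny) = Σᵢ P(now=i)×P(i→Sunny)
= 2/11×5/9 + 7/11×2/7 + 2/11×8/11
= 10/99 + 2/11 + 16/121 = 452/1089

P = 452/1089 ≈ 0.4151


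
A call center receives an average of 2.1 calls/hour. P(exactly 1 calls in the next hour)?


Poisson(λ=2.1): P(X=1) = e^(-λ)×λ^k/k!
= e^(-2.1) × 2.1^1 / 1!
≈ 0.1224564283 × 2.1 / 1 ≈ 0.257158

P(X=1) ≈ 0.257158 ≈ 25.72%


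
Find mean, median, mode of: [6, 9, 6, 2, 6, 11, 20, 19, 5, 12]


Sorted: [2, 5, 6, 6, 6, 9, 11, 12, 19, 20]
Mean = 96/10 = 48/5
Median = 15/2
Freq: {6: 3, 9: 1, 2: 1, 11: 1, 20: 1, 19: 1, 5: 1, 12: 1}
Mode: [6]

Mean=48/5, Median=15/2, Mode=6


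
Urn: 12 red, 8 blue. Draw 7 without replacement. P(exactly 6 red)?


Hypergeometric: C(12,6)×C(8,1)/C(20,7)
= 924×8/77520 = 154/1615

P(X=6) = 154/1615 ≈ 9.54%


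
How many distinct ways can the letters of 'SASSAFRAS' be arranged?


Letters: 9, freq: {'S': 4, 'A': 3, 'F': 1, 'R': 1}
9!/(4!×3!×1!×1!) = 362880/144 = 2520

2520


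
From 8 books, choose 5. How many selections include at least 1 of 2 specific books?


Complement: C(8,5) - C(6,5) = 56 - 6 = 50

50


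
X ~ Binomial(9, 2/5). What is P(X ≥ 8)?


P(X ≥ 8) = Σ P(X=i) for i=8..9
P(X=8) = 6912/1953125
P(X=9) = 512/1953125
Sum = 7424/1953125

P(X ≥ 8) = 7424/1953125 ≈ 0.38%


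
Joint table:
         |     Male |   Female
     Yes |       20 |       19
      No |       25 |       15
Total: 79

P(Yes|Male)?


P(Yes|Male) = 20/(20+25) = 20/45 = 4/9

P = 4/9 ≈ 44.44%


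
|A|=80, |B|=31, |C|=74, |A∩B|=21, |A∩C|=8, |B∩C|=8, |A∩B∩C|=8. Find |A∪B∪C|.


|A∪B∪C| = 80+31+74-21-8-8+8 = 156

|A∪B∪C| = 156


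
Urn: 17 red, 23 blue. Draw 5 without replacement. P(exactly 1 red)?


Hypergeometric: C(17,1)×C(23,4)/C(40,5)
= 17×8855/658008 = 150535/658008

P(X=1) = 150535/658008 ≈ 22.88%


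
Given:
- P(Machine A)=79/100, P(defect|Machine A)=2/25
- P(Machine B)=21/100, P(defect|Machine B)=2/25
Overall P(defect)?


P(B) = Σ P(B|Aᵢ)×P(Aᵢ)
  2/25×79/100 = 79/1250
  2/25×21/100 = 21/1250
Sum = 2/25

P(defect) = 2/25 ≈ 8.00%


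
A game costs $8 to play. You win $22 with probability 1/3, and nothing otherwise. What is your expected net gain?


E[gain] = (22-8)×1/3 + (-8)×2/3
= 14/3 - 16/3 = -2/3

Expected net gain = $-2/3 ≈ $-0.67


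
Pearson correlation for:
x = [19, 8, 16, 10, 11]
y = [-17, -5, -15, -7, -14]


n=5, Σx=64, Σy=-58, Σxy=-827, Σx²=902, Σy²=784
r = (5×(-827) - 64×(-58))/√((5×902 - 64²)(5×784 - (-58)²))
= -423/√(414×556) = -423/√230184 ≈ -423/479.7749 ≈ -0.8817

r ≈ -0.8817


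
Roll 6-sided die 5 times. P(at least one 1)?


P(no 1)^5 = (5/6)^5 = 3125/7776
P(≥1) = 1 - 3125/7776 = 4651/7776

P = 4651/7776 ≈ 59.81%


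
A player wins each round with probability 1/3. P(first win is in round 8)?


Geometric: P(X=8) = (1-p)^(k-1)×p = (2/3)^7×1/3 = 128/6561

P(X=8) = 128/6561 ≈ 1.95%


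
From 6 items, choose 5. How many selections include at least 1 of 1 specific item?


Complement: C(6,5) - C(5,5) = 6 - 1 = 5

5


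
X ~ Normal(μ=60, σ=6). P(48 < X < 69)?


z₁=(48-60)/6=-2.0, z₂=(69-60)/6=1.5
P = Φ(1.5) - Φ(-2.0) = 0.933193 - 0.022750 = 0.910443 ≈ 0.9104

P(48 < X < 69) ≈ 0.9104


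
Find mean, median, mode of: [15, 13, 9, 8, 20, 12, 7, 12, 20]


Sorted: [7, 8, 9, 12, 12, 13, 15, 20, 20]
Mean = 116/9
Median = 12
Freq: {15: 1, 13: 1, 9: 1, 8: 1, 20: 2, 12: 2, 7: 1}
Mode: [12, 20]

Mean=116/9, Median=12, Mode=[12, 20]


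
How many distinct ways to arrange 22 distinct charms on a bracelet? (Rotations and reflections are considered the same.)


Free circular arrangements: rotations and reflections both identified.
(n-1)!/2 = 21!/2 = 51090942171709440000/2 = 25545471085854720000

25545471085854720000


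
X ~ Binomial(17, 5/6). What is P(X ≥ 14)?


P(X ≥ 14) = Σ P(X=i) for i=14..17
P(X=14) = 518798828125/2115832430592
P(X=15) = 518798828125/2115832430592
P(X=16) = 2593994140625/16926659444736
P(X=17) = 762939453125/16926659444736
Sum = 5828857421875/8463329722368

P(X ≥ 14) = 5828857421875/8463329722368 ≈ 68.87%


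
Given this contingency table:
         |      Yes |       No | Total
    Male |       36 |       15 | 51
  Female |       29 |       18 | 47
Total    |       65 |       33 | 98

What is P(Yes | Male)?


P(Yes | Male) = 36/(36+15) = 36/51 = 12/17

P(Yes|Male) = 12/17 ≈ 70.59%


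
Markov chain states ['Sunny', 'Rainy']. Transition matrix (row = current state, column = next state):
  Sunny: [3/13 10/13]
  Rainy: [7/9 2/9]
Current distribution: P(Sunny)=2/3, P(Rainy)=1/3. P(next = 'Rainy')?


P(next=Rainy) = Σᵢ P(now=i)×P(i→Rainy)
= 2/3×10/13 + 1/3×2/9
= 20/39 + 2/27 = 206/351

P = 206/351 ≈ 0.5869


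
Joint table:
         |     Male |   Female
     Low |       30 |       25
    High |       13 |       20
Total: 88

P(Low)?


P(Low) = (30+25)/88 = 55/88 = 5/8

P(Low) = 5/8 ≈ 62.50%


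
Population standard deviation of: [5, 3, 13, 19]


Mean = 40/4 = 10
  (5-10)²=25
  (3-10)²=49
  (13-10)²=9
  (19-10)²=81
Σ(x-μ)² = 164
σ² = 164/4 = 41

σ = √(41) ≈ 6.4031


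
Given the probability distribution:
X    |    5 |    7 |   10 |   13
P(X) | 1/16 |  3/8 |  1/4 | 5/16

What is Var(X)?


E[X] = 19/2
E[X²] = 391/4
Var(X) = E[X²] - (E[X])² = 391/4 - 361/4 = 15/2

Var(X) = 15/2 ≈ 7.5000


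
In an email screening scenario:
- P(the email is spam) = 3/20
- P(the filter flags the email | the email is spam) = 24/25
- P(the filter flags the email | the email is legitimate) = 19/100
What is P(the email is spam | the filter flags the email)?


Using Bayes' theorem:
P(A|B) = P(B|A)·P(A) / P(B)

P(the filter flags the email) = 24/25 × 3/20 + 19/100 × 17/20
= 18/125 + 323/2000 = 611/2000

P(the email is spam|the filter flags the email) = (18/125) / (611/2000) = 288/611

P(the email is spam|the filter flags the email) = 288/611 ≈ 47.14%


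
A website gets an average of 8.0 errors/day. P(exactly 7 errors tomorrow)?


Poisson(λ=8.0): P(X=7) = e^(-λ)×λ^k/k!
= e^(-8.0) × 8.0^7 / 7!
≈ 0.0003354626279 × 2097152 / 5040 ≈ 0.139587

P(X=7) ≈ 0.139587 ≈ 13.96%


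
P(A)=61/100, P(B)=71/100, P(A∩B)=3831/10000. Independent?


P(A)×P(B) = 4331/10000
P(A∩B) = 3831/10000
Not equal → NOT independent

No, not independent


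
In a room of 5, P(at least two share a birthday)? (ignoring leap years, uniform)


P(all different) = Π(365-i)/365 for i=0..4
= 0.972864
P(match) = 1 - 0.972864 = 0.027136

P ≈ 0.0271 ≈ 2.71%


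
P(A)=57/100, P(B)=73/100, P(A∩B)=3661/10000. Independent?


P(A)×P(B) = 4161/10000
P(A∩B) = 3661/10000
Not equal → NOT independent

No, not independent


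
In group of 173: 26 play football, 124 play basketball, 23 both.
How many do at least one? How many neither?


|A∪B| = 26+124-23 = 127
Neither = 173-127 = 46

At least one: 127; Neither: 46


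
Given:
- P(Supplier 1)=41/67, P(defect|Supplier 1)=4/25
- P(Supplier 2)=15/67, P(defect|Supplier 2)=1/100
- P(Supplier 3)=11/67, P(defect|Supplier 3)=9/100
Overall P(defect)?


P(B) = Σ P(B|Aᵢ)×P(Aᵢ)
  4/25×41/67 = 164/1675
  1/100×15/67 = 3/1340
  9/100×11/67 = 99/6700
Sum = 77/670

P(defect) = 77/670 ≈ 11.49%


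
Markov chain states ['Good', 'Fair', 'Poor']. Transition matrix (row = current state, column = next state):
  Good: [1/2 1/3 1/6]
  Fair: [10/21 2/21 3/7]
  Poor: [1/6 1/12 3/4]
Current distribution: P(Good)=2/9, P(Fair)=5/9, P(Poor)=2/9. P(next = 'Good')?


P(next=Good) = Σᵢ P(now=i)×P(i→Good)
= 2/9×1/2 + 5/9×10/21 + 2/9×1/6
= 1/9 + 50/189 + 1/27 = 26/63

P = 26/63 ≈ 0.4127


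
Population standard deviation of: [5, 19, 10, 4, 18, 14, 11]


Mean = 81/7
  (5-81/7)²=2116/49
  (19-81/7)²=2704/49
  (10-81/7)²=121/49
  (4-81/7)²=2809/49
  (18-81/7)²=2025/49
  (14-81/7)²=289/49
  (11-81/7)²=16/49
Σ(x-μ)² = 1440/7
σ² = (1440/7)/7 = 1440/49

σ = √(1440/49) ≈ 5.4210


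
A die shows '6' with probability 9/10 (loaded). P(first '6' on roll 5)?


Geometric: P(X=5) = (1-p)^(k-1)×p = (1/10)^4×9/10 = 9/100000

P(X=5) = 9/100000 ≈ 0.01%


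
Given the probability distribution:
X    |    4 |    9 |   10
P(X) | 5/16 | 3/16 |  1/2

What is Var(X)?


E[X] = 127/16
E[X²] = 1123/16
Var(X) = E[X²] - (E[X])² = 1123/16 - 16129/256 = 1839/256

Var(X) = 1839/256 ≈ 7.1836


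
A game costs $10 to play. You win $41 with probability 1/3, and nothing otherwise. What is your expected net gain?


E[gain] = (41-10)×1/3 + (-10)×2/3
= 31/3 - 20/3 = 11/3

Expected net gain = $11/3 ≈ $3.67


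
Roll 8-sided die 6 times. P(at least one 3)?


P(no 3)^6 = (7/8)^6 = 117649/262144
P(≥1) = 1 - 117649/262144 = 144495/262144

P = 144495/262144 ≈ 55.12%


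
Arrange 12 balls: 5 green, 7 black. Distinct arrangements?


12!/(5!×7!) = 792

792


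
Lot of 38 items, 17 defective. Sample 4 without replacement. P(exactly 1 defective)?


Hypergeometric: C(17,1)×C(21,3)/C(38,4)
= 17×1330/73815 = 34/111

P(X=1) = 34/111 ≈ 30.63%


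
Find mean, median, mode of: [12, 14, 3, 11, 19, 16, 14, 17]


Sorted: [3, 11, 12, 14, 14, 16, 17, 19]
Mean = 106/8 = 53/4
Median = 14
Freq: {12: 1, 14: 2, 3: 1, 11: 1, 19: 1, 16: 1, 17: 1}
Mode: [14]

Mean=53/4, Median=14, Mode=14


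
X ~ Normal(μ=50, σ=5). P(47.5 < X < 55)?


z₁=(47.5-50)/5=-0.5, z₂=(55-50)/5=1.0
P = Φ(1.0) - Φ(-0.5) = 0.841345 - 0.308538 = 0.532807 ≈ 0.5328

P(47.5 < X < 55) ≈ 0.5328


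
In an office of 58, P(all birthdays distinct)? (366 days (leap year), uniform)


P(all different) = Π(366-i)/366 for i=0..57
= (366/366)×(365/366)×...×(309/366)
= 0.008451

P ≈ 0.0085 ≈ 0.85%


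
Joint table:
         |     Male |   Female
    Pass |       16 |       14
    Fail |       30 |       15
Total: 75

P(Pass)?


P(Pass) = (16+14)/75 = 30/75 = 2/5

P(Pass) = 2/5 ≈ 40.00%


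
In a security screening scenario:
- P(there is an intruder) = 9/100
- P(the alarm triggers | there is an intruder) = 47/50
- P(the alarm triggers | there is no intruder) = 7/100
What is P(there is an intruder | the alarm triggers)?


Using Bayes' theorem:
P(A|B) = P(B|A)·P(A) / P(B)

P(the alarm triggers) = 47/50 × 9/100 + 7/100 × 91/100
= 423/5000 + 637/10000 = 1483/10000

P(there is an intruder|the alarm triggers) = (423/5000) / (1483/10000) = 846/1483

P(there is an intruder|the alarm triggers) = 846/1483 ≈ 57.05%


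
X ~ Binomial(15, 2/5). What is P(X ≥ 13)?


P(X ≥ 13) = Σ P(X=i) for i=13..15
P(X=13) = 1548288/6103515625
P(X=14) = 147456/6103515625
P(X=15) = 32768/30517578125
Sum = 8511488/30517578125

P(X ≥ 13) = 8511488/30517578125 ≈ 0.03%


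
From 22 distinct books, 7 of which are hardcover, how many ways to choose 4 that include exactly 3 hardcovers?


Choose 3 of the 7 hardcovers and 1 of the other 15 books:
C(7,3)×C(15,1) = 35×15 = 525

525


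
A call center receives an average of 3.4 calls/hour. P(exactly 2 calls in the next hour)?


Poisson(λ=3.4): P(X=2) = e^(-λ)×λ^k/k!
= e^(-3.4) × 3.4^2 / 2!
≈ 0.03337326996 × 11.56 / 2 ≈ 0.192898

P(X=2) ≈ 0.192898 ≈ 19.29%


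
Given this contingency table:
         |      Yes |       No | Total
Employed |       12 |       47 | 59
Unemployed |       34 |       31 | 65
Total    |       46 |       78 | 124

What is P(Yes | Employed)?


P(Yes | Employed) = 12/(12+47) = 12/59

P(Yes|Employed) = 12/59 ≈ 20.34%


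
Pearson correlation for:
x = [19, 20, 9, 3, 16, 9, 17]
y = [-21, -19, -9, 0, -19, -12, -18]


n=7, Σx=93, Σy=-98, Σxy=-1578, Σx²=1477, Σy²=1712
r = (7×(-1578) - 93×(-98))/√((7×1477 - 93²)(7×1712 - (-98)²))
= -1932/√(1690×2380) = -1932/√4022200 ≈ -1932/2005.5423 ≈ -0.9633

r ≈ -0.9633


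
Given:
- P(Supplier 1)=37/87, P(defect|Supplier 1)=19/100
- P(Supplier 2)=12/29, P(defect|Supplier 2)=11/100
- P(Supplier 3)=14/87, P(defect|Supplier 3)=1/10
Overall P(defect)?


P(B) = Σ P(B|Aᵢ)×P(Aᵢ)
  19/100×37/87 = 703/8700
  11/100×12/29 = 33/725
  1/10×14/87 = 7/435
Sum = 413/2900

P(defect) = 413/2900 ≈ 14.24%


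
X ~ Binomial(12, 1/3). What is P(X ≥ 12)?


P(X ≥ 12) = Σ P(X=i) for i=12..12
P(X=12) = 1/531441
Sum = 1/531441

P(X ≥ 12) = 1/531441 ≈ 0.00%


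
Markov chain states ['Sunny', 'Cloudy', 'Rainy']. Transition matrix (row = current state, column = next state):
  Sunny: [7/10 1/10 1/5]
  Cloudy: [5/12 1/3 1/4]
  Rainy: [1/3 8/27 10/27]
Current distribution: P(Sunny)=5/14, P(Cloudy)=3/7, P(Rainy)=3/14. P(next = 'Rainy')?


P(next=Rainy) = Σᵢ P(now=i)×P(i→Rainy)
= 5/14×1/5 + 3/7×1/4 + 3/14×10/27
= 1/14 + 3/28 + 5/63 = 65/252

P = 65/252 ≈ 0.2579


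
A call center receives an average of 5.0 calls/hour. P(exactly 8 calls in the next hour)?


Poisson(λ=5.0): P(X=8) = e^(-λ)×λ^k/k!
= e^(-5.0) × 5.0^8 / 8!
≈ 0.006737946999 × 390625 / 40320 ≈ 0.065278

P(X=8) ≈ 0.065278 ≈ 6.53%


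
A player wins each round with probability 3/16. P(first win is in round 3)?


Geometric: P(X=3) = (1-p)^(k-1)×p = (13/16)^2×3/16 = 507/4096

P(X=3) = 507/4096 ≈ 12.38%


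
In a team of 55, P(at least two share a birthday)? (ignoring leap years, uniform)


P(all different) = Π(365-i)/365 for i=0..54
= 0.013738
P(match) = 1 - 0.013738 = 0.986262

P ≈ 0.9863 ≈ 98.63%


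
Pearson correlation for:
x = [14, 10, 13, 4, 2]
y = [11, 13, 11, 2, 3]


n=5, Σx=43, Σy=40, Σxy=441, Σx²=485, Σy²=424
r = (5×441 - 43×40)/√((5×485 - 43²)(5×424 - 40²))
= 485/√(576×520) = 485/√299520 ≈ 485/547.2842 ≈ 0.8862

r ≈ 0.8862


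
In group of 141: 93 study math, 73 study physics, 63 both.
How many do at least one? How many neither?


|A∪B| = 93+73-63 = 103
Neither = 141-103 = 38

At least one: 103; Neither: 38


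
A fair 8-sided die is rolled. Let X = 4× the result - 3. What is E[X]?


E[die] = (1+8)/2 = 9/2
E[X] = 4×9/2 - 3 = 15

E[X] = 15


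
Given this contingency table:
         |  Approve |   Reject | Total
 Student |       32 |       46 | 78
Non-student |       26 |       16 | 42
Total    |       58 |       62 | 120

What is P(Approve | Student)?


P(Approve | Student) = 32/(32+46) = 32/78 = 16/39

P(Approve|Student) = 16/39 ≈ 41.03%
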